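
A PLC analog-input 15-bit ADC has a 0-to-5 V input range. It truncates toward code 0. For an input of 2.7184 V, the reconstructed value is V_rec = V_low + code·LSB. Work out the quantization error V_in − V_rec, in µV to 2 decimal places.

LSB = 5/2^15 = 152.59 µV.
Scaled input = 17815.3062 LSBs, so code = 17815.
V_rec = 0 + 17815·0.000152588 = 2.7183533 V.
Difference: 4.67285e-05 V → 46.73 µV.

46.73 µV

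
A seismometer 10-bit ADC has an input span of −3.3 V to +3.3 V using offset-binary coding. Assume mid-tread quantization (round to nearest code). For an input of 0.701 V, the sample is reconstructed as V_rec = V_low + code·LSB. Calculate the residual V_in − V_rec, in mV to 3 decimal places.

Step size: 6.6 V ÷ 2^10 = 6.445 mV.
Scaled input = 620.7612 LSBs, so code = 621.
Reconstructed: 0.70253906 V.
Difference: -0.00153906 V → -1.539 mV.

-1.539 mV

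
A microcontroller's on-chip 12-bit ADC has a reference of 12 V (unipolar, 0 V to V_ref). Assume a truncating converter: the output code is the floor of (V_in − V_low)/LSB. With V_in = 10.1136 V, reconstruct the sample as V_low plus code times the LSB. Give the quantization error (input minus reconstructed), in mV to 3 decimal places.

0.319 mV

Step size: 12 V ÷ 2^12 = 2.930 mV.
(10.1136 − 0)/0.00292969 = 3452.1088; ⌊·⌋ gives code 3452.
V_rec = 0 + 3452·0.00292969 = 10.113281 V.
V_in − V_rec = 0.00031875 V = 0.319 mV.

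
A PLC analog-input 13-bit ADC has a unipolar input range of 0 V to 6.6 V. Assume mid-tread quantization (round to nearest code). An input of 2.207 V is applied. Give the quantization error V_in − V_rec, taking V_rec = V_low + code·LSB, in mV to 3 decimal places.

One LSB is 6.6 V / 8192 = 0.806 mV.
(2.207 − 0)/0.000805664 = 2739.3552; round gives code 2739.
Reconstructed: 2.2067139 V.
Difference: 0.000286133 V → 0.286 mV.

0.286 mV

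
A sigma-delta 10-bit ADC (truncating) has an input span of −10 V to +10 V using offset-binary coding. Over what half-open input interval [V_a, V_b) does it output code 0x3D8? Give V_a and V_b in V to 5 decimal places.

[9.21875 V, 9.23828 V)

LSB = 20/2^10 = 19.531 mV.
Code 0x3D8 = 984 decimal.
V_a = V_low + 984·LSB = 9.21875 V; V_b = V_low + 985·LSB = 9.23828 V.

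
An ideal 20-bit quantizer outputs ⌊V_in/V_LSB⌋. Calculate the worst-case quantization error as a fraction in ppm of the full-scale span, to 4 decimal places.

0.9537 ppm

Truncating → worst-case error = 1 LSB = V_FS/2^20, so 1e+06/1048576 = 0.953674 ppm of full scale.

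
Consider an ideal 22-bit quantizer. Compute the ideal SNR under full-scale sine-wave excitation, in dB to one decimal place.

134.2 dB

SNR ≈ 6.02·N + 1.76 dB = 6.02·22 + 1.76 = 134.20 dB.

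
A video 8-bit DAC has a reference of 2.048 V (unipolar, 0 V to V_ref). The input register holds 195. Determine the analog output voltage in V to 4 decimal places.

LSB = 2.048 V / 2^8 = 8.000 mV.
V_out = 0 + 195 × 0.008 V = 1.56 V.

1.5600 V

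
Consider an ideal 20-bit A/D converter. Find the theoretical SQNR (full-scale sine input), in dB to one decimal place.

122.2 dB

SNR ≈ 6.02·N + 1.76 dB = 6.02·20 + 1.76 = 122.16 dB.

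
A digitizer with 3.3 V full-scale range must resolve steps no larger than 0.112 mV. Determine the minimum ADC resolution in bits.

Number of steps required ≥ 3.3 V / 0.112 mV = 29464.29.
Need 2^N ≥ 29464.29; 2^14 = 16384, 2^15 = 32768.
Minimum N = 15.

15 bits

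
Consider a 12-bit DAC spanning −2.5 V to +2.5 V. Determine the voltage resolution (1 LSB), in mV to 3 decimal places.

1.221 mV

Full-scale span = 5 V.
LSB = 5 / 2^12 = 5 / 4096 = 0.0012207 V = 1.221 mV.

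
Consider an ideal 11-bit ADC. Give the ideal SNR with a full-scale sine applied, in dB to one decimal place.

SNR ≈ 6.02·N + 1.76 dB = 6.02·11 + 1.76 = 67.98 dB.

68.0 dB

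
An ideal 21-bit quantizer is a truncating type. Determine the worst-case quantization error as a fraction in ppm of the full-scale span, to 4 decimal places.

Truncating → worst-case error = 1 LSB = V_FS/2^21, so 1e+06/2097152 = 0.476837 ppm of full scale.

0.4768 ppm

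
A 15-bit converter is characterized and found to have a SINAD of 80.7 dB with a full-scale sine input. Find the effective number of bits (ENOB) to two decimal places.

13.11 bits

ENOB = (SINAD − 1.76) / 6.02 = (80.7 − 1.76)/6.02 = 13.113.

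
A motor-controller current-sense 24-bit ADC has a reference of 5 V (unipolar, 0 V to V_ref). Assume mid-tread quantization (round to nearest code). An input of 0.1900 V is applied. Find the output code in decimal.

LSB = 5 V / 16777216 = 0.30 µV.
Input sits at 637534.208 steps above V_low.
round(637534.208) = 637534.

code 637534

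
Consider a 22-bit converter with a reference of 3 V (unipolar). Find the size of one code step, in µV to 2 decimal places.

0.72 µV

Full-scale span = 3 V.
LSB = 3 / 2^22 = 3 / 4194304 = 7.15256e-07 V = 0.72 µV.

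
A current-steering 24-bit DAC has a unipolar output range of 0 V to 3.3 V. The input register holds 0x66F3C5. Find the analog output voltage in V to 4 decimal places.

LSB = 3.3 V / 2^24 = 0.20 µV.
Code 0x66F3C5 = 6747077 decimal.
V_out = 0 + 6747077 × 1.96695e-07 V = 1.32712 V.

1.3271 V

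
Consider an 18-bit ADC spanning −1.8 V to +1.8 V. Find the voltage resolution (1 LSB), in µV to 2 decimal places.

Full-scale span = 3.6 V.
LSB = 3.6 / 2^18 = 3.6 / 262144 = 1.37329e-05 V = 13.73 µV.

13.73 µV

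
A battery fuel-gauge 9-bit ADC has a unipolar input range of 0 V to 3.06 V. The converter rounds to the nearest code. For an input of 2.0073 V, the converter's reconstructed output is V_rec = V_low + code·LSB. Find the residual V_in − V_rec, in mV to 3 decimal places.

LSB = 3.06/2^9 = 5.977 mV.
Scaled input = 335.8620 LSBs, so code = 336.
Reconstructed: 2.008125 V.
Difference: -0.000825 V → -0.825 mV.

-0.825 mV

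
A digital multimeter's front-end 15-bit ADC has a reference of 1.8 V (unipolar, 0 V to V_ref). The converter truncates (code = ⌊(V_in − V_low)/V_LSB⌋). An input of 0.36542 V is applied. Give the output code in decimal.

code 6652

LSB = 1.8 V / 32768 = 54.93 µV.
Input sits at 6652.268 steps above V_low.
⌊·⌋(6652.268) = 6652.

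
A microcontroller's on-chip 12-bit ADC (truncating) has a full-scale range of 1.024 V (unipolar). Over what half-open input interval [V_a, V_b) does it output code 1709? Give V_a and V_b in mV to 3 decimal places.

[427.250 mV, 427.500 mV)

LSB = 1.024/2^12 = 250.00 µV.
V_a = V_low + 1709·LSB = 0.42725 V; V_b = V_low + 1710·LSB = 0.4275 V.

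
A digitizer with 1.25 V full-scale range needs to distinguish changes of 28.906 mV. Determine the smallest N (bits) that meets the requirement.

Number of steps required ≥ 1.25 V / 28.906 mV = 43.24.
Need 2^N ≥ 43.24; 2^5 = 32, 2^6 = 64.
Minimum N = 6.

6 bits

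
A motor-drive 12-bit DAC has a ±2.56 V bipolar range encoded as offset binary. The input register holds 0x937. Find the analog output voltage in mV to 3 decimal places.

388.750 mV

LSB = 5.12 V / 2^12 = 1.250 mV.
Code 0x937 = 2359 decimal.
V_out = (−2.56) + 2359 × 0.00125 V = 0.38875 V.
= 388.750 mV.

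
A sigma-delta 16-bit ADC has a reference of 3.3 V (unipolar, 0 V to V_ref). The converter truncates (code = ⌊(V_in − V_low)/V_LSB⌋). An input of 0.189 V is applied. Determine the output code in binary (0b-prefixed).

Full-scale span = 3.3 V; LSB = 3.3/2^16 = 50.35 µV.
Input sits at 3753.425 steps above V_low.
So the output code is 3753.
In binary (0b-prefixed): 0b111010101001.

code 0b111010101001 (decimal 3753)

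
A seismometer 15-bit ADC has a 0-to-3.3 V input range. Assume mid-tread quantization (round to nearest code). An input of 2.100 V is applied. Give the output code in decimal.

code 20852

Full-scale span = 3.3 V; LSB = 3.3/2^15 = 100.71 µV.
(V_in − V_low)/LSB = (2.100 − 0) / 0.000100708 = 20852.364.
Round → code 20852.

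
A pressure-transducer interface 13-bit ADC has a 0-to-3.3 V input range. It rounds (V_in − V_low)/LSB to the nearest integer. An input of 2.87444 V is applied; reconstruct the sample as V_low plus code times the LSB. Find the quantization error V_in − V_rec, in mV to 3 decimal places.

Step size: 3.3 V ÷ 2^13 = 402.83 µV.
(V_in − V_low)/LSB = (2.87444 − 0)/0.000402832 = 7135.5795 → code 7136 (round).
Code 7136 maps back to 0 + 7136×0.000402832 V = 2.8746094 V.
V_in − V_rec = -0.000169375 V = -0.169 mV.

-0.169 mV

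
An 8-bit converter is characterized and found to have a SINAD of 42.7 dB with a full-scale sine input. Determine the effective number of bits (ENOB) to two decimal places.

6.80 bits

ENOB = (SINAD − 1.76) / 6.02 = (42.7 − 1.76)/6.02 = 6.801.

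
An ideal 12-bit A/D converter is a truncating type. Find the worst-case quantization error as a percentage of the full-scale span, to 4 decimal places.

0.0244 %

Truncating → worst-case error = 1 LSB = V_FS/2^12, so 100/4096 = 0.0244141 % of full scale.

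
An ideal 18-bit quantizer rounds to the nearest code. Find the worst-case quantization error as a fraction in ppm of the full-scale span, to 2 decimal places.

Rounding → worst-case error = ½ LSB = V_FS/2^19, so 1e+06/524288 = 1.90735 ppm of full scale.

1.91 ppm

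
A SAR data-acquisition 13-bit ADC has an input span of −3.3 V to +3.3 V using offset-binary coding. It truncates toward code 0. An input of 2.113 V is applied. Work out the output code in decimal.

code 6718

Full-scale span = 6.6 V; LSB = 6.6/2^13 = 0.806 mV.
Input sits at 6718.681 steps above V_low.
So the output code is 6718.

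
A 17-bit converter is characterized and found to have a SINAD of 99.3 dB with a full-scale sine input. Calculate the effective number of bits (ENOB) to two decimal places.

16.20 bits

ENOB = (SINAD − 1.76) / 6.02 = (99.3 − 1.76)/6.02 = 16.203.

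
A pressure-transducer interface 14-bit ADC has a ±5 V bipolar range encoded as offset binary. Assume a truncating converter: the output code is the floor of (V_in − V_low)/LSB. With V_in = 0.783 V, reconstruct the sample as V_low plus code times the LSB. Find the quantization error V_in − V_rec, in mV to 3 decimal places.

0.529 mV

Step size: 10 V ÷ 2^14 = 0.610 mV.
(0.783 − (−5))/0.000610352 = 9474.8672; ⌊·⌋ gives code 9474.
Code 9474 maps back to (−5) + 9474×0.000610352 V = 0.7824707 V.
Difference: 0.000529297 V → 0.529 mV.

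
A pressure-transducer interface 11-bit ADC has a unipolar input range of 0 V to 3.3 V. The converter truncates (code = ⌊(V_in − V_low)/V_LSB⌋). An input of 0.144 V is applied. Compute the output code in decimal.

LSB = 3.3 V / 2048 = 1.611 mV.
(0.144 − 0) / 0.00161133 = 89.367 LSBs.
Floor → code 89.

code 89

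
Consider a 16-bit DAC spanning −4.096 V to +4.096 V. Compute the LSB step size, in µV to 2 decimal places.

Full-scale span = 8.192 V.
LSB = 8.192 / 2^16 = 8.192 / 65536 = 0.000125 V = 125.00 µV.

125.00 µV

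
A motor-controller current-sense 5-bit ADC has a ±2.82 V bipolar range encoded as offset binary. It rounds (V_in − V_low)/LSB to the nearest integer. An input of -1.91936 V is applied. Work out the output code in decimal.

With 32 levels over 5.64 V, one step is 176.250 mV.
(-1.91936 − (−2.82)) / 0.17625 = 5.110 LSBs.
So the output code is 5.

code 5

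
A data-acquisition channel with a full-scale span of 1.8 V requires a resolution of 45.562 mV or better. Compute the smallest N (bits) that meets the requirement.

6 bits

Number of steps required ≥ 1.8 V / 45.562 mV = 39.51.
Need 2^N ≥ 39.51; 2^5 = 32, 2^6 = 64.
Minimum N = 6.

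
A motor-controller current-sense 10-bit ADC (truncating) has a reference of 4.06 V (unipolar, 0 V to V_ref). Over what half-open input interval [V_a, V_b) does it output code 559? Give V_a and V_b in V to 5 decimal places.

LSB = 4.06/2^10 = 3.965 mV.
V_a = V_low + 559·LSB = 2.21635 V; V_b = V_low + 560·LSB = 2.22031 V.

[2.21635 V, 2.22031 V)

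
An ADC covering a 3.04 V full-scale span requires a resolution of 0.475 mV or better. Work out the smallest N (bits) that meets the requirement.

13 bits

Number of steps required ≥ 3.04 V / 0.475 mV = 6400.00.
Need 2^N ≥ 6400.00; 2^12 = 4096, 2^13 = 8192.
Minimum N = 13.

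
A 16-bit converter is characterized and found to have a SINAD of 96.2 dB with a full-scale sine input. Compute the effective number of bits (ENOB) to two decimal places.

15.69 bits

ENOB = (SINAD − 1.76) / 6.02 = (96.2 − 1.76)/6.02 = 15.688.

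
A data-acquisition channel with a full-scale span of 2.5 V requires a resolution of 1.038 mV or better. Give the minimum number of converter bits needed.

12 bits

Number of steps required ≥ 2.5 V / 1.038 mV = 2408.48.
Need 2^N ≥ 2408.48; 2^11 = 2048, 2^12 = 4096.
Minimum N = 12.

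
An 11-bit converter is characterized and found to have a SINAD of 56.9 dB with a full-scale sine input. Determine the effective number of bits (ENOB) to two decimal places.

ENOB = (SINAD − 1.76) / 6.02 = (56.9 − 1.76)/6.02 = 9.159.

9.16 bits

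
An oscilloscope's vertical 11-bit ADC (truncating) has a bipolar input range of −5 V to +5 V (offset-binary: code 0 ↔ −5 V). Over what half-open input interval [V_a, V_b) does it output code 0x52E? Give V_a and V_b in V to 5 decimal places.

[1.47461 V, 1.47949 V)

LSB = 10/2^11 = 4.883 mV.
Code 0x52E = 1326 decimal.
V_a = V_low + 1326·LSB = 1.47461 V; V_b = V_low + 1327·LSB = 1.47949 V.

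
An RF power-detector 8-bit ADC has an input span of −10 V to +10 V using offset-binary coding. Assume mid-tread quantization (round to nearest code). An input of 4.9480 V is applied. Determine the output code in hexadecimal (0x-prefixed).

LSB = 20 V / 256 = 78.125 mV.
(V_in − V_low)/LSB = (4.9480 − (−10)) / 0.078125 = 191.334.
round(191.334) = 191.
In hexadecimal (0x-prefixed): 0xBF.

code 0xBF (decimal 191)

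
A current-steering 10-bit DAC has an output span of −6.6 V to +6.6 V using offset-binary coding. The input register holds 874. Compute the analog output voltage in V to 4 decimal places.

LSB = 13.2 V / 2^10 = 12.891 mV.
V_out = (−6.6) + 874 × 0.0128906 V = 4.66641 V.

4.6664 V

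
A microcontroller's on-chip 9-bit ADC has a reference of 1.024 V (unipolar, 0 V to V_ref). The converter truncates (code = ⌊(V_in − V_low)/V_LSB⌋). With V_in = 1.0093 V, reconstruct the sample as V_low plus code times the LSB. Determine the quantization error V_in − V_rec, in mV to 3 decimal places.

1.300 mV

One LSB is 1.024 V / 512 = 2.000 mV.
(1.0093 − 0)/0.002 = 504.6500; ⌊·⌋ gives code 504.
Code 504 maps back to 0 + 504×0.002 V = 1.008 V.
V_in − V_rec = 0.0013 V = 1.300 mV.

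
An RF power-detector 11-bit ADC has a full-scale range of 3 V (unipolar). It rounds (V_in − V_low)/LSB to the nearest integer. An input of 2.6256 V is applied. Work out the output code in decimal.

Full-scale span = 3 V; LSB = 3/2^11 = 1.465 mV.
(V_in − V_low)/LSB = (2.6256 − 0) / 0.00146484 = 1792.410.
Round → code 1792.

code 1792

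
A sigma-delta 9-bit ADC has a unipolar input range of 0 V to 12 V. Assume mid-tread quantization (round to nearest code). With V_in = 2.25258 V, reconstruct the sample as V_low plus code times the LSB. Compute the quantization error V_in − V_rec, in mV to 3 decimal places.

2.580 mV

Step size: 12 V ÷ 2^9 = 23.438 mV.
Scaled input = 96.1101 LSBs, so code = 96.
Code 96 maps back to 0 + 96×0.0234375 V = 2.25 V.
Error = 2.25258 − 2.25 = 0.00258 V = 2.580 mV.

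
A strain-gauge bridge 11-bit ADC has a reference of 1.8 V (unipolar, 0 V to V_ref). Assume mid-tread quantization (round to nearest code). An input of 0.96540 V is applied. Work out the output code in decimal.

code 1098

LSB = 1.8 V / 2048 = 0.879 mV.
(V_in − V_low)/LSB = (0.96540 − 0) / 0.000878906 = 1098.411.
Round → code 1098.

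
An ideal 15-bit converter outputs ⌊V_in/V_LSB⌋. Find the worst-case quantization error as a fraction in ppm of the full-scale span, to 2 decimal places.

30.52 ppm

Truncating → worst-case error = 1 LSB = V_FS/2^15, so 1e+06/32768 = 30.5176 ppm of full scale.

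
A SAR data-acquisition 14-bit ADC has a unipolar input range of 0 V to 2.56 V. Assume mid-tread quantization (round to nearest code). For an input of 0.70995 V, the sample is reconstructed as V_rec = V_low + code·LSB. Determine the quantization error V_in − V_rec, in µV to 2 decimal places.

-50.00 µV

Step size: 2.56 V ÷ 2^14 = 156.25 µV.
(0.70995 − 0)/0.00015625 = 4543.6800; round gives code 4544.
V_rec = 0 + 4544·0.00015625 = 0.71 V.
V_in − V_rec = -5e-05 V = -50.00 µV.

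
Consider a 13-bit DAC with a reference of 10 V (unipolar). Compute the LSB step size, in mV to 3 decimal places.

1.221 mV

Full-scale span = 10 V.
LSB = 10 / 2^13 = 10 / 8192 = 0.0012207 V = 1.221 mV.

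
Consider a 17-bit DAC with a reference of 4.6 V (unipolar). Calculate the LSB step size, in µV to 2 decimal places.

35.10 µV

Full-scale span = 4.6 V.
LSB = 4.6 / 2^17 = 4.6 / 131072 = 3.50952e-05 V = 35.10 µV.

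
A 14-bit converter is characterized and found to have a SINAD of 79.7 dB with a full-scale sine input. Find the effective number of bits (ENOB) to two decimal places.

ENOB = (SINAD − 1.76) / 6.02 = (79.7 − 1.76)/6.02 = 12.947.

12.95 bits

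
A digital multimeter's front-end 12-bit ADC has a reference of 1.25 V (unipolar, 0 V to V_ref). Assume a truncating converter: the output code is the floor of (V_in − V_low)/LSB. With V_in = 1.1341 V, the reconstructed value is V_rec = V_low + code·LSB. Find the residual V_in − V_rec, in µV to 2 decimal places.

66.80 µV

Step size: 1.25 V ÷ 2^12 = 305.18 µV.
(V_in − V_low)/LSB = (1.1341 − 0)/0.000305176 = 3716.2189 → code 3716 (floor).
Code 3716 maps back to 0 + 3716×0.000305176 V = 1.1340332 V.
Difference: 6.67969e-05 V → 66.80 µV.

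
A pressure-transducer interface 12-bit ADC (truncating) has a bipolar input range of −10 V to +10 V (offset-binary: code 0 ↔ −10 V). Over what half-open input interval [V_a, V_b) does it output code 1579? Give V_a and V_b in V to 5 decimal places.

[-2.29004 V, -2.28516 V)

LSB = 20/2^12 = 4.883 mV.
V_a = V_low + 1579·LSB = -2.29004 V; V_b = V_low + 1580·LSB = -2.28516 V.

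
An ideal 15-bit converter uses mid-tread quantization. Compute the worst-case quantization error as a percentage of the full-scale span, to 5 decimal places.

0.00153 %

Rounding → worst-case error = ½ LSB = V_FS/2^16, so 100/65536 = 0.00152588 % of full scale.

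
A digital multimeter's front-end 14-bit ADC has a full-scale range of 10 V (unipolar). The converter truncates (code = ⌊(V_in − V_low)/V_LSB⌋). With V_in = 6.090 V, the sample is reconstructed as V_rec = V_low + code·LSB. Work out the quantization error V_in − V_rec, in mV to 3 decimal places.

0.522 mV

Step size: 10 V ÷ 2^14 = 0.610 mV.
Scaled input = 9977.8560 LSBs, so code = 9977.
Reconstructed: 6.0894775 V.
Difference: 0.000522461 V → 0.522 mV.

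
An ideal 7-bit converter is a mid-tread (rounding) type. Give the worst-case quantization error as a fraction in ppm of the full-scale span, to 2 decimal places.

Rounding → worst-case error = ½ LSB = V_FS/2^8, so 1e+06/256 = 3906.25 ppm of full scale.

3906.25 ppm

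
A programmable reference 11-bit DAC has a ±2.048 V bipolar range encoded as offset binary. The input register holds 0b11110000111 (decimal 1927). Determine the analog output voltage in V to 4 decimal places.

LSB = 4.096 V / 2^11 = 2.000 mV.
Code 0b11110000111 = 1927 decimal.
V_out = (−2.048) + 1927 × 0.002 V = 1.806 V.

1.8060 V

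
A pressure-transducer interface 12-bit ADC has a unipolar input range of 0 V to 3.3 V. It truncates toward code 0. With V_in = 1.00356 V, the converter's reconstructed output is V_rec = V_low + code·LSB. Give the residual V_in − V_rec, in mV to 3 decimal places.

0.508 mV

Step size: 3.3 V ÷ 2^12 = 0.806 mV.
(1.00356 − 0)/0.000805664 = 1245.6308; ⌊·⌋ gives code 1245.
Code 1245 maps back to 0 + 1245×0.000805664 V = 1.0030518 V.
Difference: 0.000508242 V → 0.508 mV.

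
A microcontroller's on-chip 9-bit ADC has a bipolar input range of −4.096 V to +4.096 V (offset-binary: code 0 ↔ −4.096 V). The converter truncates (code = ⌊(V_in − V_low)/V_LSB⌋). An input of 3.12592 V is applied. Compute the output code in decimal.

code 451

LSB = 8.192 V / 512 = 16.000 mV.
(3.12592 − (−4.096)) / 0.016 = 451.370 LSBs.
Floor → code 451.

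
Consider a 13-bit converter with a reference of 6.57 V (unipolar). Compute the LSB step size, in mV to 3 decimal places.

Full-scale span = 6.57 V.
LSB = 6.57 / 2^13 = 6.57 / 8192 = 0.000802002 V = 0.802 mV.

0.802 mV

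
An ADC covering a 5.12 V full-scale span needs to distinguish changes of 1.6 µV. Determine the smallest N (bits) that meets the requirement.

Number of steps required ≥ 5.12 V / 1.6 µV = 3200000.00.
Need 2^N ≥ 3200000.00; 2^21 = 2097152, 2^22 = 4194304.
Minimum N = 22.

22 bits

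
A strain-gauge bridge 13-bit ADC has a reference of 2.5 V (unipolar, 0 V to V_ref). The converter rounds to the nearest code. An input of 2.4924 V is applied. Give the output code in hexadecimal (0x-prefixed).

With 8192 levels over 2.5 V, one step is 305.18 µV.
(V_in − V_low)/LSB = (2.4924 − 0) / 0.000305176 = 8167.096.
round(8167.096) = 8167.
In hexadecimal (0x-prefixed): 0x1FE7.

code 0x1FE7 (decimal 8167)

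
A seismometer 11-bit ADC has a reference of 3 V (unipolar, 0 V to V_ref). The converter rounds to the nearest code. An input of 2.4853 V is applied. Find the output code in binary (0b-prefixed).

code 0b11010100001 (decimal 1697)

With 2048 levels over 3 V, one step is 1.465 mV.
(V_in − V_low)/LSB = (2.4853 − 0) / 0.00146484 = 1696.631.
Round → code 1697.
In binary (0b-prefixed): 0b11010100001.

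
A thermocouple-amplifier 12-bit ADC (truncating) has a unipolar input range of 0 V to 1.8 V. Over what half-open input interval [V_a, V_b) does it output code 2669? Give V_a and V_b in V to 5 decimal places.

LSB = 1.8/2^12 = 439.45 µV.
V_a = V_low + 2669·LSB = 1.1729 V; V_b = V_low + 2670·LSB = 1.17334 V.

[1.17290 V, 1.17334 V)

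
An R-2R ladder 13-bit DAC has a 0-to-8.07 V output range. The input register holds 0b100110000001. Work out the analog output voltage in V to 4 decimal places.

LSB = 8.07 V / 2^13 = 0.985 mV.
Code 0b100110000001 = 2433 decimal.
V_out = 0 + 2433 × 0.000985107 V = 2.39677 V.

2.3968 V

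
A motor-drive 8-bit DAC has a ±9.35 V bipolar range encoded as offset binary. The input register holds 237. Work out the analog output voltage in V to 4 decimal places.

7.9621 V

LSB = 18.7 V / 2^8 = 73.047 mV.
V_out = (−9.35) + 237 × 0.0730469 V = 7.96211 V.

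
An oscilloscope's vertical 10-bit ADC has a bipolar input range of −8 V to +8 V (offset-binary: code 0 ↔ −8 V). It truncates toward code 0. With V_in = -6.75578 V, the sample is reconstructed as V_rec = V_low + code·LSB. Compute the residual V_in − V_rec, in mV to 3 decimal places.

9.845 mV

Step size: 16 V ÷ 2^10 = 15.625 mV.
Scaled input = 79.6301 LSBs, so code = 79.
Reconstructed: -6.765625 V.
Difference: 0.009845 V → 9.845 mV.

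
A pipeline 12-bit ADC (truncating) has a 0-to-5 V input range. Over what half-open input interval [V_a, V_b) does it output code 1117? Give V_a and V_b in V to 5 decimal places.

[1.36353 V, 1.36475 V)

LSB = 5/2^12 = 1.221 mV.
V_a = V_low + 1117·LSB = 1.36353 V; V_b = V_low + 1118·LSB = 1.36475 V.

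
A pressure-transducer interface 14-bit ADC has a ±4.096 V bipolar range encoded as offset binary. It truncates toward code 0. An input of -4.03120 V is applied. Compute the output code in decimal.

LSB = 8.192 V / 16384 = 0.500 mV.
Input sits at 129.600 steps above V_low.
Floor → code 129.

code 129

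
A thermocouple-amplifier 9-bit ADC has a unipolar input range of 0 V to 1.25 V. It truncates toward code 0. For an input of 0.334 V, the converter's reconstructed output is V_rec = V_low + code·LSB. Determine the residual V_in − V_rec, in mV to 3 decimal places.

1.969 mV

Step size: 1.25 V ÷ 2^9 = 2.441 mV.
(0.334 − 0)/0.00244141 = 136.8064; ⌊·⌋ gives code 136.
Code 136 maps back to 0 + 136×0.00244141 V = 0.33203125 V.
Error = 0.334 − 0.33203125 = 0.00196875 V = 1.969 mV.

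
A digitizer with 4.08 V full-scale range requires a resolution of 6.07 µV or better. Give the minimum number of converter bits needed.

20 bits

Number of steps required ≥ 4.08 V / 6.07 µV = 672158.15.
Need 2^N ≥ 672158.15; 2^19 = 524288, 2^20 = 1048576.
Minimum N = 20.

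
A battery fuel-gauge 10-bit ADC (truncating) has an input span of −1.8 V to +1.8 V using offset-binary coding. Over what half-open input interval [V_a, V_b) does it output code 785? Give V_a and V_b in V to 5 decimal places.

LSB = 3.6/2^10 = 3.516 mV.
V_a = V_low + 785·LSB = 0.959766 V; V_b = V_low + 786·LSB = 0.963281 V.

[0.95977 V, 0.96328 V)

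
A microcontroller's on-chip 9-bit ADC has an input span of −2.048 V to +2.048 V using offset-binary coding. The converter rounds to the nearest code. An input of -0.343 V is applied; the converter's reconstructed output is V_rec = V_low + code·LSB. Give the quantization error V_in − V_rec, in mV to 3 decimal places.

Step size: 4.096 V ÷ 2^9 = 8.000 mV.
(-0.343 − (−2.048))/0.008 = 213.1250; round gives code 213.
Reconstructed: -0.344 V.
Error = -0.343 − (−0.344) = 0.001 V = 1.000 mV.

1.000 mV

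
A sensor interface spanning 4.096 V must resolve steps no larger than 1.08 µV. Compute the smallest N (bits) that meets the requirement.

22 bits

Number of steps required ≥ 4.096 V / 1.08 µV = 3792592.59.
Need 2^N ≥ 3792592.59; 2^21 = 2097152, 2^22 = 4194304.
Minimum N = 22.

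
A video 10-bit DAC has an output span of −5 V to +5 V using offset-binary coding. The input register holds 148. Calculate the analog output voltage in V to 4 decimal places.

LSB = 10 V / 2^10 = 9.766 mV.
V_out = (−5) + 148 × 0.00976562 V = -3.55469 V.

-3.5547 V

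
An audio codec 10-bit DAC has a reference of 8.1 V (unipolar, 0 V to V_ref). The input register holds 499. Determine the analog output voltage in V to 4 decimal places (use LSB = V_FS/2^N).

LSB = 8.1 V / 2^10 = 7.910 mV.
V_out = 0 + 499 × 0.00791016 V = 3.94717 V.

3.9472 V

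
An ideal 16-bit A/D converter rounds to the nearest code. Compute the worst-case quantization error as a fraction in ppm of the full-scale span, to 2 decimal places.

7.63 ppm

Rounding → worst-case error = ½ LSB = V_FS/2^17, so 1e+06/131072 = 7.62939 ppm of full scale.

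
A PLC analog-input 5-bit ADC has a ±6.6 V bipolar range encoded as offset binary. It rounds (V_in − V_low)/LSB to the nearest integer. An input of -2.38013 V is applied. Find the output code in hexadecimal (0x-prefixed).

LSB = 13.2 V / 32 = 412.500 mV.
Input sits at 10.230 steps above V_low.
Round → code 10.
In hexadecimal (0x-prefixed): 0xA.

code 0xA (decimal 10)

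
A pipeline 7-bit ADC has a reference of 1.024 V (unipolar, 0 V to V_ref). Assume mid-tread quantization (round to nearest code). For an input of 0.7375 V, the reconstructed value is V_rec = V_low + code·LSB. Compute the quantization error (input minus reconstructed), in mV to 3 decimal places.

1.500 mV

Step size: 1.024 V ÷ 2^7 = 8.000 mV.
(0.7375 − 0)/0.008 = 92.1875; round gives code 92.
Reconstructed: 0.736 V.
Error = 0.7375 − 0.736 = 0.0015 V = 1.500 mV.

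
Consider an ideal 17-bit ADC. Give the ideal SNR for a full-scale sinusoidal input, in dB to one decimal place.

SNR ≈ 6.02·N + 1.76 dB = 6.02·17 + 1.76 = 104.10 dB.

104.1 dB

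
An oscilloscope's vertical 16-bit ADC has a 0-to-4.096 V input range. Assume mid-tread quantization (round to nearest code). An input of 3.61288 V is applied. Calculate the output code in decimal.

With 65536 levels over 4.096 V, one step is 62.50 µV.
(3.61288 − 0) / 6.25e-05 = 57806.080 LSBs.
So the output code is 57806.

code 57806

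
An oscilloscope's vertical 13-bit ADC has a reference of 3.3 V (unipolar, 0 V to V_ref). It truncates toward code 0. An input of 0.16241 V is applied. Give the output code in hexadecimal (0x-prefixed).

code 0x193 (decimal 403)

With 8192 levels over 3.3 V, one step is 402.83 µV.
(V_in − V_low)/LSB = (0.16241 − 0) / 0.000402832 = 403.171.
⌊·⌋(403.171) = 403.
In hexadecimal (0x-prefixed): 0x193.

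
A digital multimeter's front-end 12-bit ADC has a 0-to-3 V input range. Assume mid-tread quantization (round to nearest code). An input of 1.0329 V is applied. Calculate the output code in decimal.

Full-scale span = 3 V; LSB = 3/2^12 = 0.732 mV.
(1.0329 − 0) / 0.000732422 = 1410.253 LSBs.
So the output code is 1410.

code 1410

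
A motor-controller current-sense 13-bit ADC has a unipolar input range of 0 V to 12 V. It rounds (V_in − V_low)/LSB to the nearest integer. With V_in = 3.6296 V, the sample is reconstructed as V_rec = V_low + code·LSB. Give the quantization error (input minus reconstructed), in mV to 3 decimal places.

-0.283 mV

One LSB is 12 V / 8192 = 1.465 mV.
Scaled input = 2477.8069 LSBs, so code = 2478.
Reconstructed: 3.6298828 V.
Difference: -0.000282813 V → -0.283 mV.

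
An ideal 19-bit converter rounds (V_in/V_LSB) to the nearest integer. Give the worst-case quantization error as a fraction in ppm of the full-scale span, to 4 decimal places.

Rounding → worst-case error = ½ LSB = V_FS/2^20, so 1e+06/1048576 = 0.953674 ppm of full scale.

0.9537 ppm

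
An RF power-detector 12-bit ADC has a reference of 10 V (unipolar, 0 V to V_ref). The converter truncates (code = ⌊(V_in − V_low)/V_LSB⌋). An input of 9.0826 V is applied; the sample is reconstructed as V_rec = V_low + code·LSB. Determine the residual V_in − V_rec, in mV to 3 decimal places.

LSB = 10/2^12 = 2.441 mV.
(9.0826 − 0)/0.00244141 = 3720.2330; ⌊·⌋ gives code 3720.
Reconstructed: 9.0820312 V.
Error = 9.0826 − 9.0820312 = 0.00056875 V = 0.569 mV.

0.569 mV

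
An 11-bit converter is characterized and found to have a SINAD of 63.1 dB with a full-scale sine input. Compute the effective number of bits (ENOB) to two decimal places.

10.19 bits

ENOB = (SINAD − 1.76) / 6.02 = (63.1 − 1.76)/6.02 = 10.189.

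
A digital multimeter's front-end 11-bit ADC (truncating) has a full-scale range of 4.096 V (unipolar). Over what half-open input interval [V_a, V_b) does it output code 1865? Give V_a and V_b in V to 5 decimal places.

[3.73000 V, 3.73200 V)

LSB = 4.096/2^11 = 2.000 mV.
V_a = V_low + 1865·LSB = 3.73 V; V_b = V_low + 1866·LSB = 3.732 V.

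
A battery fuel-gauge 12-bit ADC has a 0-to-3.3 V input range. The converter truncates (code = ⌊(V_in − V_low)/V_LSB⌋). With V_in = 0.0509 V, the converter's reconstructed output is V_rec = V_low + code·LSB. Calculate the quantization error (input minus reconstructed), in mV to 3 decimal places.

One LSB is 3.3 V / 4096 = 0.806 mV.
(0.0509 − 0)/0.000805664 = 63.1777; ⌊·⌋ gives code 63.
V_rec = 0 + 63·0.000805664 = 0.050756836 V.
V_in − V_rec = 0.000143164 V = 0.143 mV.

0.143 mV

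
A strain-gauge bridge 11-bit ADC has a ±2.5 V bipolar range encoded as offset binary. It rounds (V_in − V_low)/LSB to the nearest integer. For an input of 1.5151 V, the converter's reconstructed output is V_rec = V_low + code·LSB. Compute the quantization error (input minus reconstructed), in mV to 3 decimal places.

-1.013 mV

LSB = 5/2^11 = 2.441 mV.
Scaled input = 1644.5850 LSBs, so code = 1645.
V_rec = (−2.5) + 1645·0.00244141 = 1.5161133 V.
Error = 1.5151 − 1.5161133 = -0.00101328 V = -1.013 mV.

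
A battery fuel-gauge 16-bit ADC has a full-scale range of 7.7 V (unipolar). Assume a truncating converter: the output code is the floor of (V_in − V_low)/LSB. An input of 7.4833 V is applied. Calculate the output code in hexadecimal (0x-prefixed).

code 0xF8CB (decimal 63691)

With 65536 levels over 7.7 V, one step is 117.49 µV.
(7.4833 − 0) / 0.000117493 = 63691.630 LSBs.
Floor → code 63691.
In hexadecimal (0x-prefixed): 0xF8CB.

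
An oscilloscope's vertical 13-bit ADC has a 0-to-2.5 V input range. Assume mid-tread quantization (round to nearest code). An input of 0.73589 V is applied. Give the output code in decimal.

code 2411

With 8192 levels over 2.5 V, one step is 305.18 µV.
Input sits at 2411.364 steps above V_low.
Round → code 2411.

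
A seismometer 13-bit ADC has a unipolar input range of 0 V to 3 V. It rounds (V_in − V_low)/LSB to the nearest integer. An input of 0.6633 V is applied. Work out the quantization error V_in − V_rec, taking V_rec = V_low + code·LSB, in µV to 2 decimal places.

91.99 µV

Step size: 3 V ÷ 2^13 = 366.21 µV.
Scaled input = 1811.2512 LSBs, so code = 1811.
Reconstructed: 0.66320801 V.
Error = 0.6633 − 0.66320801 = 9.19922e-05 V = 91.99 µV.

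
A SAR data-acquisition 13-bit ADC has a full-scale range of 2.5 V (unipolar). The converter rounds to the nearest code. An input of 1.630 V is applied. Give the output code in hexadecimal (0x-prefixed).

code 0x14DD (decimal 5341)

LSB = 2.5 V / 8192 = 305.18 µV.
Input sits at 5341.184 steps above V_low.
So the output code is 5341.
In hexadecimal (0x-prefixed): 0x14DD.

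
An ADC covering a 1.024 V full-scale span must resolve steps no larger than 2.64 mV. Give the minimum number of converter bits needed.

9 bits

Number of steps required ≥ 1.024 V / 2.64 mV = 387.88.
Need 2^N ≥ 387.88; 2^8 = 256, 2^9 = 512.
Minimum N = 9.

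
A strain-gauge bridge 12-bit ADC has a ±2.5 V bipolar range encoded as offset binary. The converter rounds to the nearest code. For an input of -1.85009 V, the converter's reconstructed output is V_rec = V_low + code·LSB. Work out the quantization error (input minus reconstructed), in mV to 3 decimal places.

0.496 mV

Step size: 5 V ÷ 2^12 = 1.221 mV.
(V_in − V_low)/LSB = (-1.85009 − (−2.5))/0.0012207 = 532.4063 → code 532 (round).
Code 532 maps back to (−2.5) + 532×0.0012207 V = -1.8505859 V.
V_in − V_rec = 0.000495937 V = 0.496 mV.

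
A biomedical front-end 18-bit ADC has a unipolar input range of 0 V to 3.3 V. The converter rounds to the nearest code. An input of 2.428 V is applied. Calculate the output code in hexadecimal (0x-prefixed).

code 0x2F16A (decimal 192874)

Full-scale span = 3.3 V; LSB = 3.3/2^18 = 12.59 µV.
(V_in − V_low)/LSB = (2.428 − 0) / 1.25885e-05 = 192874.434.
round(192874.434) = 192874.
In hexadecimal (0x-prefixed): 0x2F16A.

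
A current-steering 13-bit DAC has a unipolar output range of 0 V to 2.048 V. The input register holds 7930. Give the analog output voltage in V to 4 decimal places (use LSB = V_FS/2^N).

LSB = 2.048 V / 2^13 = 250.00 µV.
V_out = 0 + 7930 × 0.00025 V = 1.9825 V.

1.9825 V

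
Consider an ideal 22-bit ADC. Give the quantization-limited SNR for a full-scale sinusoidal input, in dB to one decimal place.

SNR ≈ 6.02·N + 1.76 dB = 6.02·22 + 1.76 = 134.20 dB.

134.2 dB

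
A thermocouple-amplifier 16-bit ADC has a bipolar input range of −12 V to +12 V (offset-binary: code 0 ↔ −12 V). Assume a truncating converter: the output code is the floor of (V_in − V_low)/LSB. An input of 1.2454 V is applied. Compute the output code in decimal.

code 36168

LSB = 24 V / 65536 = 366.21 µV.
(V_in − V_low)/LSB = (1.2454 − (−12)) / 0.000366211 = 36168.772.
So the output code is 36168.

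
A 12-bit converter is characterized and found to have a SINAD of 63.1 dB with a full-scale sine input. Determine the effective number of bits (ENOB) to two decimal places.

10.19 bits

ENOB = (SINAD − 1.76) / 6.02 = (63.1 − 1.76)/6.02 = 10.189.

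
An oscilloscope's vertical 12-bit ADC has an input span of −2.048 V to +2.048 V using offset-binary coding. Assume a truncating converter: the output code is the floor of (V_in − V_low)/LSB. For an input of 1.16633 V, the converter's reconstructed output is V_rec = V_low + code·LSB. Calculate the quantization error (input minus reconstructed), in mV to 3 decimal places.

0.330 mV

One LSB is 4.096 V / 4096 = 1.000 mV.
(1.16633 − (−2.048))/0.001 = 3214.3300; ⌊·⌋ gives code 3214.
Reconstructed: 1.166 V.
V_in − V_rec = 0.00033 V = 0.330 mV.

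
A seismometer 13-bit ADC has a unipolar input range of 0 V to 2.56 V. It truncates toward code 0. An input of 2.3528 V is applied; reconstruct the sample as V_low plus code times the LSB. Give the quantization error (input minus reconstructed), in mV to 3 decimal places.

0.300 mV

Step size: 2.56 V ÷ 2^13 = 312.50 µV.
(V_in − V_low)/LSB = (2.3528 − 0)/0.0003125 = 7528.9600 → code 7528 (floor).
Reconstructed: 2.3525 V.
Error = 2.3528 − 2.3525 = 0.0003 V = 0.300 mV.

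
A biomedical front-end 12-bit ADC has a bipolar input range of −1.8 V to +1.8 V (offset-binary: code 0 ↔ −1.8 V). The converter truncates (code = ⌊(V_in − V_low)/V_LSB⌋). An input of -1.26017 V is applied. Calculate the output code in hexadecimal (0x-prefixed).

Full-scale span = 3.6 V; LSB = 3.6/2^12 = 0.879 mV.
(-1.26017 − (−1.8)) / 0.000878906 = 614.207 LSBs.
⌊·⌋(614.207) = 614.
In hexadecimal (0x-prefixed): 0x266.

code 0x266 (decimal 614)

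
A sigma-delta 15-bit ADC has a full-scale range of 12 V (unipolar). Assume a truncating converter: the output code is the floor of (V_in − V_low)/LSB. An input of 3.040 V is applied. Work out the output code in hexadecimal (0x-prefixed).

code 0x206D (decimal 8301)

Full-scale span = 12 V; LSB = 12/2^15 = 366.21 µV.
Input sits at 8301.227 steps above V_low.
Floor → code 8301.
In hexadecimal (0x-prefixed): 0x206D.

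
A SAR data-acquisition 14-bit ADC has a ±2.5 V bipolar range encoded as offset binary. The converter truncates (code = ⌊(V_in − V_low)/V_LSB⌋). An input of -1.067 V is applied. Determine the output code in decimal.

Full-scale span = 5 V; LSB = 5/2^14 = 305.18 µV.
(-1.067 − (−2.5)) / 0.000305176 = 4695.654 LSBs.
⌊·⌋(4695.654) = 4695.

code 4695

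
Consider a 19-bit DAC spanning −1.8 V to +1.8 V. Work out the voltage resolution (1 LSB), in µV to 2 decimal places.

6.87 µV

Full-scale span = 3.6 V.
LSB = 3.6 / 2^19 = 3.6 / 524288 = 6.86646e-06 V = 6.87 µV.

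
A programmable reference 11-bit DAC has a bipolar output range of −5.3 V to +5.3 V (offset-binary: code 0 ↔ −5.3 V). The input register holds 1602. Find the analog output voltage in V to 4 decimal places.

LSB = 10.6 V / 2^11 = 5.176 mV.
V_out = (−5.3) + 1602 × 0.00517578 V = 2.9916 V.

2.9916 V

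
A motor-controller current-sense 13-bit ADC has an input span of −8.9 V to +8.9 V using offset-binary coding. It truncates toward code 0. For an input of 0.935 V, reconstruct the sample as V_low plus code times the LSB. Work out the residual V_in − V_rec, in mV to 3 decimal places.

0.674 mV

LSB = 17.8/2^13 = 2.173 mV.
(0.935 − (−8.9))/0.00217285 = 4526.3101; ⌊·⌋ gives code 4526.
Reconstructed: 0.93432617 V.
V_in − V_rec = 0.000673828 V = 0.674 mV.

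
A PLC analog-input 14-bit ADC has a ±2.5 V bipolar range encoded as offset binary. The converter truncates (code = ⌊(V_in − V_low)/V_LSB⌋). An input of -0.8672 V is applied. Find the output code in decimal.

code 5350

With 16384 levels over 5 V, one step is 305.18 µV.
Input sits at 5350.359 steps above V_low.
Floor → code 5350.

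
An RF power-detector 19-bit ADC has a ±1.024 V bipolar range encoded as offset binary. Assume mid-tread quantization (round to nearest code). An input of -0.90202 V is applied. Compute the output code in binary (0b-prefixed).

code 0b111100111111011 (decimal 31227)

LSB = 2.048 V / 524288 = 3.91 µV.
Input sits at 31226.880 steps above V_low.
Round → code 31227.
In binary (0b-prefixed): 0b111100111111011.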